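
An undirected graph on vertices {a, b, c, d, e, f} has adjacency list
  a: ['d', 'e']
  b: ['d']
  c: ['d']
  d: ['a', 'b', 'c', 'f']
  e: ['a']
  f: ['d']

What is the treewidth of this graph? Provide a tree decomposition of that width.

Treewidth 1.
One optimal decomposition is:
Bags: B1 = {d, f}  B2 = {a, d}  B3 = {c, d}  B4 = {b, d}  B5 = {a, e}
Tree: B1–B2, B2–B3, B1–B4, B2–B5

Each bag holds 2 vertices, so the decomposition has width 1, which upper-bounds the treewidth. G has an edge, so its treewidth is at least 1. Hence tw(G) = 1 exactly.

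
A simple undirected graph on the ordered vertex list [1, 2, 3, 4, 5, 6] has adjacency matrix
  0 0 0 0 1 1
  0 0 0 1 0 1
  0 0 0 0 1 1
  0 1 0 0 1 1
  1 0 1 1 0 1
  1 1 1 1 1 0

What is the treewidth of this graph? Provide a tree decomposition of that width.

Treewidth 2.
One optimal decomposition is:
Bags: B1 = {4, 5, 6}  B2 = {1, 5, 6}  B3 = {2, 4, 6}  B4 = {3, 5, 6}
Tree: B1–B2, B1–B3, B1–B4

Each bag holds 3 vertices, so the decomposition has width 2, which upper-bounds the treewidth. For the lower bound, the 3 vertices {2, 4, 6} are pairwise adjacent, and any tree decomposition puts a clique entirely inside one bag — forcing width ≥ 2. Combining the bounds, tw(G) = 2.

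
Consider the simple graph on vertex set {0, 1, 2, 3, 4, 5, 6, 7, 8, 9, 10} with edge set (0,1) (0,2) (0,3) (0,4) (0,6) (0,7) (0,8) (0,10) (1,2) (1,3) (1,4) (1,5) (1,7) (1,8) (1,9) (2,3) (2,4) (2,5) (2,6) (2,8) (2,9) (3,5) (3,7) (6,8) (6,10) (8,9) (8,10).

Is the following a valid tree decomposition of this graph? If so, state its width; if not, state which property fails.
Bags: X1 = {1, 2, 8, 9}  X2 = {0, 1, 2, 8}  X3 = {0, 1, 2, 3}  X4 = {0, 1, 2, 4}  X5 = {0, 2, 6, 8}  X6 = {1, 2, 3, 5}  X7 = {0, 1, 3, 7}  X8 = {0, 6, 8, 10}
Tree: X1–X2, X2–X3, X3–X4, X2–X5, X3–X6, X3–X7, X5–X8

Yes; width 3.

Checking the three conditions: (i) the bags cover all of {0, 1, 2, 3, 4, 5, 6, 7, 8, 9, 10}; (ii) for each edge, some bag contains both endpoints; (iii) the bags containing any fixed vertex form a subtree. All hold, so the decomposition is valid with width 4 − 1 = 3.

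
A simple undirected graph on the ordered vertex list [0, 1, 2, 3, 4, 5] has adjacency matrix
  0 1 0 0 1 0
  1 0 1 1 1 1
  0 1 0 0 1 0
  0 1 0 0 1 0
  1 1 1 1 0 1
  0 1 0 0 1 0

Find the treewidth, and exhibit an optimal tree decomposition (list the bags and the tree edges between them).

Treewidth 2.
Bags: B1 = {1, 2, 4}  B2 = {1, 3, 4}  B3 = {0, 1, 4}  B4 = {1, 4, 5}
Tree: B1–B2, B2–B3, B1–B4

The largest bag has 3 vertices, giving width 2; this decomposition certifies tw(G) ≤ 2. For the lower bound, the 3 vertices {0, 1, 4} are pairwise adjacent, and any tree decomposition puts a clique entirely inside one bag — forcing width ≥ 2. The upper and lower bounds meet at 2, so that is the treewidth.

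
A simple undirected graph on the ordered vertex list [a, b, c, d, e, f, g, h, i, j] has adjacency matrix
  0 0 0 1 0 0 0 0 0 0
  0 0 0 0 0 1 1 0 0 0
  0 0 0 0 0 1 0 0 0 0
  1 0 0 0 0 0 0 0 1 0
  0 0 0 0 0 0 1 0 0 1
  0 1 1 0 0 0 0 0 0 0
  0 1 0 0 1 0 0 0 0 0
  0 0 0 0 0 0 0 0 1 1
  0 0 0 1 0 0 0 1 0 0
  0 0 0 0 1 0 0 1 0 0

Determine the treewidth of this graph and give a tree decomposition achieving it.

Every bag has size at most 2, so the width is 2 − 1 = 1 and tw(G) ≤ 1. Any graph with an edge has treewidth ≥ 1, and G has the edge a–d. Combining the bounds, tw(G) = 1.

Treewidth 1.
One such decomposition:
Bags: B1 = {a, d}  B2 = {d, i}  B3 = {h, i}  B4 = {h, j}  B5 = {e, j}  B6 = {e, g}  B7 = {b, g}  B8 = {b, f}  B9 = {c, f}
Tree: B1–B2, B2–B3, B3–B4, B4–B5, B5–B6, B6–B7, B7–B8, B8–B9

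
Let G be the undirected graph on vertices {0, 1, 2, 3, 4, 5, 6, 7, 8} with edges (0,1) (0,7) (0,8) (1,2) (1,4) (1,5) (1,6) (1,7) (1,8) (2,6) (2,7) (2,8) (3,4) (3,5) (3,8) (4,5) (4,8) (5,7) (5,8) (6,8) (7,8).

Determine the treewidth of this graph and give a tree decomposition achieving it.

Treewidth 3.
Bags: B1 = {1, 4, 5, 8}  B2 = {1, 5, 7, 8}  B3 = {1, 2, 7, 8}  B4 = {1, 2, 6, 8}  B5 = {0, 1, 7, 8}  B6 = {3, 4, 5, 8}
Tree: B1–B2, B2–B3, B3–B4, B3–B5, B1–B6

Every bag has size at most 4, so the width is 4 − 1 = 3 and tw(G) ≤ 3. For the lower bound, the 4 vertices {1, 4, 5, 8} are pairwise adjacent, and any tree decomposition puts a clique entirely inside one bag — forcing width ≥ 3. Hence tw(G) = 3 exactly.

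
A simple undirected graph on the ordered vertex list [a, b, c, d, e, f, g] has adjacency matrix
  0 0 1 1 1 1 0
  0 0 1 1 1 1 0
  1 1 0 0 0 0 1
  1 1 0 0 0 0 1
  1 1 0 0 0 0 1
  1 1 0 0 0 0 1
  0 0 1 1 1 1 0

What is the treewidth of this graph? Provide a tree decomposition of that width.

The largest bag has 4 vertices, giving width 3; this decomposition certifies tw(G) ≤ 3. For the lower bound: the 4 vertex sets {c,g}, {a,e}, {b}, {f} are disjoint, each induces a connected subgraph, and every pair is joined by at least one edge of G. Contracting each set to a single vertex therefore yields K_{4} as a minor, and since treewidth is minor-monotone, tw(G) ≥ tw(K_{4}) = 3. Combining the bounds, tw(G) = 3.

Treewidth 3.
One such decomposition:
Bags: B1 = {a, b, c, g}  B2 = {a, b, e, g}  B3 = {a, b, f, g}  B4 = {a, b, d, g}
Tree: B1–B2, B2–B3, B3–B4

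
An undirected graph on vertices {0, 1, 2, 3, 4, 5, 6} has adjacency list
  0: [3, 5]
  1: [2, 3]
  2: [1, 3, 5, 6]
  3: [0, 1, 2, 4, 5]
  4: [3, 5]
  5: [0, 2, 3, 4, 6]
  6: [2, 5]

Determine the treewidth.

A width-2 tree decomposition is:
Bags: B1 = {2, 3, 5}  B2 = {3, 4, 5}  B3 = {0, 3, 5}  B4 = {2, 5, 6}  B5 = {1, 2, 3}
Tree: B1–B2, B2–B3, B1–B4, B1–B5
Every bag has size at most 3, so the width is 3 − 1 = 2 and tw(G) ≤ 2. On the other hand G contains the 3-clique {1, 2, 3}. A clique must lie in a single bag of any decomposition, so no decomposition can have width below 2. Combining the bounds, tw(G) = 2.

2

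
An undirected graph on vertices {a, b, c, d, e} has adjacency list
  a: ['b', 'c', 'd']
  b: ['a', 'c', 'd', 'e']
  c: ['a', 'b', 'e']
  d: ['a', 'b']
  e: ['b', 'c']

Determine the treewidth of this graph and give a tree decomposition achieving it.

The largest bag has 3 vertices, giving width 2; this decomposition certifies tw(G) ≤ 2. Conversely, {a, b, d} is a clique of size 3, and the vertices of any clique must share a bag in every tree decomposition; so some bag has ≥ 3 vertices and tw(G) ≥ 2. Therefore the treewidth is 2.

Treewidth 2.
One such decomposition:
Bags: B1 = {a, b, c}  B2 = {a, b, d}  B3 = {b, c, e}
Tree: B1–B2, B1–B3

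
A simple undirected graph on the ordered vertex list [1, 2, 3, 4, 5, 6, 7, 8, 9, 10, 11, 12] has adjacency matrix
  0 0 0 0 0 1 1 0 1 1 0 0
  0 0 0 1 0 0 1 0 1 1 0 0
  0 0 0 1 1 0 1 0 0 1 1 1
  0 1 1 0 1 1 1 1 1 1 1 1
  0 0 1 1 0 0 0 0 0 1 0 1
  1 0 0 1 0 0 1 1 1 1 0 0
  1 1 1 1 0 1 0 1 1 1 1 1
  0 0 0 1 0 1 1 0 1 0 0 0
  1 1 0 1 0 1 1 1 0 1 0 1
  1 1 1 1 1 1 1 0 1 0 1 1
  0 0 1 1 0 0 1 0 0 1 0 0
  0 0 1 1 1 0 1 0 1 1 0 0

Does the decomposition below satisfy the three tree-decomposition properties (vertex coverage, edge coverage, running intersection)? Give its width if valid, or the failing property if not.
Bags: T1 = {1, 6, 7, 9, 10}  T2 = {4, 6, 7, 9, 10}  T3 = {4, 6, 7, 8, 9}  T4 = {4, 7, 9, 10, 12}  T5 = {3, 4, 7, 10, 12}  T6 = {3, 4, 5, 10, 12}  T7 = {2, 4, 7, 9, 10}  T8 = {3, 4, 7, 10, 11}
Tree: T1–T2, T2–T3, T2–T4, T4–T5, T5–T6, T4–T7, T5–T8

Yes; width 4.

Checking the three conditions: (i) the bags cover all of {1, 2, 3, 4, 5, 6, 7, 8, 9, 10, 11, 12}; (ii) for each edge, some bag contains both endpoints; (iii) the bags containing any fixed vertex form a subtree. All hold, so the decomposition is valid with width 5 − 1 = 4.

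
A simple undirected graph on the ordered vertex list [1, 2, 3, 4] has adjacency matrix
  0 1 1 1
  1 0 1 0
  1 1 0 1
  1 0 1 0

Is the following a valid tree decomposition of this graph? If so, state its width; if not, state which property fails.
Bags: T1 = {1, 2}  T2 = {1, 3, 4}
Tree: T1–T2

No — edge (3,2) lies in no bag.

A tree decomposition must satisfy three properties: every vertex lies in some bag; for every edge, both endpoints lie together in some bag; and for every vertex, the bags containing it form a connected subtree. Here edge (3,2) lies in no bag, so the decomposition is invalid.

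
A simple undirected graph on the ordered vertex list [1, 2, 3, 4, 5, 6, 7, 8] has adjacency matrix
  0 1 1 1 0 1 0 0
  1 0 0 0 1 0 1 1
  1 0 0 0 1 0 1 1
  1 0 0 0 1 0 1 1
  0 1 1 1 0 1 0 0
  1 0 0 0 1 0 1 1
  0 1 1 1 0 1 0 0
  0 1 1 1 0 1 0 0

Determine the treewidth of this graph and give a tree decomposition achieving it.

Every bag has size at most 5, so the width is 5 − 1 = 4 and tw(G) ≤ 4. For the lower bound: the 5 vertex sets {1,4}, {2,5}, {6,8}, {3}, {7} are disjoint, each induces a connected subgraph, and every pair is joined by at least one edge of G. Contracting each set to a single vertex therefore yields K_{5} as a minor, and since treewidth is minor-monotone, tw(G) ≥ tw(K_{5}) = 4. The upper and lower bounds meet at 4, so that is the treewidth.

Treewidth 4.
One optimal decomposition is:
Bags: B1 = {1, 2, 3, 4, 6}  B2 = {2, 3, 4, 5, 6}  B3 = {2, 3, 4, 6, 8}  B4 = {2, 3, 4, 6, 7}
Tree: B1–B2, B2–B3, B3–B4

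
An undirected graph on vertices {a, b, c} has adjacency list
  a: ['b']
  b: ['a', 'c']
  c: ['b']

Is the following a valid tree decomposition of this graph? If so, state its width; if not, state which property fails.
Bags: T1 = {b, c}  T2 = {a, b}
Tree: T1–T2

Yes; width 1.

Checking the three conditions: (i) the bags cover all of {a, b, c}; (ii) for each edge, some bag contains both endpoints; (iii) the bags containing any fixed vertex form a subtree. All hold, so the decomposition is valid with width 2 − 1 = 1.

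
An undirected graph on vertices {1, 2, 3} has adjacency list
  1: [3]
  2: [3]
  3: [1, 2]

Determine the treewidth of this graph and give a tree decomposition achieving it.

Every bag has size at most 2, so the width is 2 − 1 = 1 and tw(G) ≤ 1. Since G has at least one edge (e.g. 3–1), it is not an edgeless graph, so tw(G) ≥ 1. Therefore the treewidth is 1.

Treewidth 1.
Bags: B1 = {1, 3}  B2 = {2, 3}
Tree: B1–B2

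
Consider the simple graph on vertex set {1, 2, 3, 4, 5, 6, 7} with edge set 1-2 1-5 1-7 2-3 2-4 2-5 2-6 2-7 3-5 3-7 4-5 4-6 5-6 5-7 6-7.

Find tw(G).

A width-3 tree decomposition is:
Bags: B1 = {2, 3, 5, 7}  B2 = {2, 5, 6, 7}  B3 = {1, 2, 5, 7}  B4 = {2, 4, 5, 6}
Tree: B1–B2, B1–B3, B2–B4
The largest bag has 4 vertices, giving width 3; this decomposition certifies tw(G) ≤ 3. For the lower bound, the 4 vertices {2, 4, 5, 6} are pairwise adjacent, and any tree decomposition puts a clique entirely inside one bag — forcing width ≥ 3. Therefore the treewidth is 3.

3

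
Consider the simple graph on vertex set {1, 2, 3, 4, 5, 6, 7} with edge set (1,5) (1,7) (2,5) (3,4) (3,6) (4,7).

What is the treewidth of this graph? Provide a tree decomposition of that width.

Treewidth 1.
One such decomposition:
Bags: B1 = {3, 6}  B2 = {3, 4}  B3 = {4, 7}  B4 = {1, 7}  B5 = {1, 5}  B6 = {2, 5}
Tree: B1–B2, B2–B3, B3–B4, B4–B5, B5–B6

Each bag holds 2 vertices, so the decomposition has width 1, which upper-bounds the treewidth. Since G has at least one edge (e.g. 6–3), it is not an edgeless graph, so tw(G) ≥ 1. Combining the bounds, tw(G) = 1.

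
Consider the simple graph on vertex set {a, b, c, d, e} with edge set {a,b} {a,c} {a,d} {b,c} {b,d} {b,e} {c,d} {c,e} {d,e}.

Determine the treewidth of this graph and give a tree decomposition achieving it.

Treewidth 3.
One optimal decomposition is:
Bags: B1 = {a, b, c, d}  B2 = {b, c, d, e}
Tree: B1–B2

Every bag has size at most 4, so the width is 4 − 1 = 3 and tw(G) ≤ 3. Conversely, {b, c, d, e} is a clique of size 4, and the vertices of any clique must share a bag in every tree decomposition; so some bag has ≥ 4 vertices and tw(G) ≥ 3. Therefore the treewidth is 3.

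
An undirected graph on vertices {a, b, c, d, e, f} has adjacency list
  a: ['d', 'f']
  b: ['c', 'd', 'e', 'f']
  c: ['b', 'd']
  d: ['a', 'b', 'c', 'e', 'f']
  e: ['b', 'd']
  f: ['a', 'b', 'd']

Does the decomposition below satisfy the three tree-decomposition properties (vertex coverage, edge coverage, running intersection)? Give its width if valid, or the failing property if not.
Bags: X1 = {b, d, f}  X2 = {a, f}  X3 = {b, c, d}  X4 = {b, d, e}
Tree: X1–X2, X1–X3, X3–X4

No — edge (d,a) lies in no bag.

A tree decomposition must satisfy three properties: every vertex lies in some bag; for every edge, both endpoints lie together in some bag; and for every vertex, the bags containing it form a connected subtree. Here edge (d,a) lies in no bag, so the decomposition is invalid.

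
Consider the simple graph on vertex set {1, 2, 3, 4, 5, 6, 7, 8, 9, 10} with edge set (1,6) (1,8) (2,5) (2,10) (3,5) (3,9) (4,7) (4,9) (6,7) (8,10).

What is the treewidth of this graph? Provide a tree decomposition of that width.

Every bag has size at most 3, so the width is 3 − 1 = 2 and tw(G) ≤ 2. The edges 5–3–9–4–7–6–1–8–10–2–5 form a cycle, so G is not a tree and its treewidth is at least 2. Combining the bounds, tw(G) = 2.

Treewidth 2.
Bags: B1 = {3, 5, 9}  B2 = {4, 5, 9}  B3 = {4, 5, 7}  B4 = {5, 6, 7}  B5 = {1, 5, 6}  B6 = {1, 5, 8}  B7 = {5, 8, 10}  B8 = {2, 5, 10}
Tree: B1–B2, B2–B3, B3–B4, B4–B5, B5–B6, B6–B7, B7–B8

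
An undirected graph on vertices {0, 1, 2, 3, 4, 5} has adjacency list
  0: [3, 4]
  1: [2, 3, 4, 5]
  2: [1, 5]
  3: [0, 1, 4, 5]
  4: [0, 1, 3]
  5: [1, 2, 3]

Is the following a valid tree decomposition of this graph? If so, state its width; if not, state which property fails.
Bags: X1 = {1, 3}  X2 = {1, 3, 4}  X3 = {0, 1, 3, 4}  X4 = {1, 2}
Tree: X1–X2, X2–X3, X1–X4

A tree decomposition must satisfy three properties: every vertex lies in some bag; for every edge, both endpoints lie together in some bag; and for every vertex, the bags containing it form a connected subtree. Here vertex 5 appears in no bag, so the decomposition is invalid.

No — vertex 5 appears in no bag.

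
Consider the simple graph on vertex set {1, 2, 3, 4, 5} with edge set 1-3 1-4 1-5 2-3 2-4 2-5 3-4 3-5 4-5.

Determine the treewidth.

3

A width-3 tree decomposition is:
Bags: B1 = {1, 3, 4, 5}  B2 = {2, 3, 4, 5}
Tree: B1–B2
The largest bag has 4 vertices, giving width 3; this decomposition certifies tw(G) ≤ 3. For the lower bound, the 4 vertices {1, 3, 4, 5} are pairwise adjacent, and any tree decomposition puts a clique entirely inside one bag — forcing width ≥ 3. Therefore the treewidth is 3.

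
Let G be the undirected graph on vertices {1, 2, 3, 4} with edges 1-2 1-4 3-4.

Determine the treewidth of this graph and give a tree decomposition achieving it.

Treewidth 1.
One optimal decomposition is:
Bags: B1 = {1, 2}  B2 = {1, 4}  B3 = {3, 4}
Tree: B1–B2, B2–B3

The largest bag has 2 vertices, giving width 1; this decomposition certifies tw(G) ≤ 1. Since G has at least one edge (e.g. 2–1), it is not an edgeless graph, so tw(G) ≥ 1. Combining the bounds, tw(G) = 1.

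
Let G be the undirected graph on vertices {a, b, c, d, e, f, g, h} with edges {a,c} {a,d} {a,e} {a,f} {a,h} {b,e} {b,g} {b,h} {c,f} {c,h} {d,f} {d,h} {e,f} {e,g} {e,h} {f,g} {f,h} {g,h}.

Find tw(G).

A width-3 tree decomposition is:
Bags: B1 = {e, f, g, h}  B2 = {a, e, f, h}  B3 = {a, c, f, h}  B4 = {b, e, g, h}  B5 = {a, d, f, h}
Tree: B1–B2, B2–B3, B1–B4, B2–B5
The largest bag has 4 vertices, giving width 3; this decomposition certifies tw(G) ≤ 3. On the other hand G contains the 4-clique {e, f, g, h}. A clique must lie in a single bag of any decomposition, so no decomposition can have width below 3. Combining the bounds, tw(G) = 3.

3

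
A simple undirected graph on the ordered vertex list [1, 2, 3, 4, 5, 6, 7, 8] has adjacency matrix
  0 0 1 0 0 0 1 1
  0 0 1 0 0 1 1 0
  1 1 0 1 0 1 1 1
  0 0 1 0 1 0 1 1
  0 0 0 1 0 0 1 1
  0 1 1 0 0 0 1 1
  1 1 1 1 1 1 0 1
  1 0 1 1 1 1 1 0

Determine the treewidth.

A width-3 tree decomposition is:
Bags: B1 = {1, 3, 7, 8}  B2 = {3, 4, 7, 8}  B3 = {4, 5, 7, 8}  B4 = {3, 6, 7, 8}  B5 = {2, 3, 6, 7}
Tree: B1–B2, B2–B3, B1–B4, B4–B5
Every bag has size at most 4, so the width is 4 − 1 = 3 and tw(G) ≤ 3. Conversely, {1, 3, 7, 8} is a clique of size 4, and the vertices of any clique must share a bag in every tree decomposition; so some bag has ≥ 4 vertices and tw(G) ≥ 3. Therefore the treewidth is 3.

3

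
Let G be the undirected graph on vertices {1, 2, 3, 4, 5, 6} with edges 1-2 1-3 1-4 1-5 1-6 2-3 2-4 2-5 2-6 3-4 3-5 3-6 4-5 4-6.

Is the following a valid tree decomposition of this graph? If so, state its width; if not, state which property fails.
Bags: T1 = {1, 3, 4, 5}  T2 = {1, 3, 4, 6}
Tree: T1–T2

No — vertex 2 appears in no bag.

A tree decomposition must satisfy three properties: every vertex lies in some bag; for every edge, both endpoints lie together in some bag; and for every vertex, the bags containing it form a connected subtree. Here vertex 2 appears in no bag, so the decomposition is invalid.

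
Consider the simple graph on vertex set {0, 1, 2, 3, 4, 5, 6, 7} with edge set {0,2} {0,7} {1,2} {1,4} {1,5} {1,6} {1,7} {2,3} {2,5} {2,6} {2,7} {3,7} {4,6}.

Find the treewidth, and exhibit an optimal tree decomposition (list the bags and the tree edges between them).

Each bag holds 3 vertices, so the decomposition has width 2, which upper-bounds the treewidth. Conversely, {0, 2, 7} is a clique of size 3, and the vertices of any clique must share a bag in every tree decomposition; so some bag has ≥ 3 vertices and tw(G) ≥ 2. Hence tw(G) = 2 exactly.

Treewidth 2.
One such decomposition:
Bags: B1 = {2, 3, 7}  B2 = {1, 2, 7}  B3 = {1, 2, 5}  B4 = {1, 2, 6}  B5 = {0, 2, 7}  B6 = {1, 4, 6}
Tree: B1–B2, B2–B3, B2–B4, B1–B5, B4–B6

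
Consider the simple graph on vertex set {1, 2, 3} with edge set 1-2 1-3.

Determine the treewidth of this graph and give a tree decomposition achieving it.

Every bag has size at most 2, so the width is 2 − 1 = 1 and tw(G) ≤ 1. Since G has at least one edge (e.g. 1–2), it is not an edgeless graph, so tw(G) ≥ 1. Hence tw(G) = 1 exactly.

Treewidth 1.
One optimal decomposition is:
Bags: B1 = {1, 2}  B2 = {1, 3}
Tree: B1–B2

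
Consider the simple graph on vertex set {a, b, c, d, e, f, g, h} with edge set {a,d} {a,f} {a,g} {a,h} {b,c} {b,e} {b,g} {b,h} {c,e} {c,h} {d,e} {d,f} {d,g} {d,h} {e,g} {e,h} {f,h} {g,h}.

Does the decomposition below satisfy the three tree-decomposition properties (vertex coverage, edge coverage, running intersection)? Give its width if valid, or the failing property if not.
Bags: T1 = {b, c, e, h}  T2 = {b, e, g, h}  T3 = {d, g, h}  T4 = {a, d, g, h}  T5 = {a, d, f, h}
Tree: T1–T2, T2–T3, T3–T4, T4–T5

A tree decomposition must satisfy three properties: every vertex lies in some bag; for every edge, both endpoints lie together in some bag; and for every vertex, the bags containing it form a connected subtree. Here edge (e,d) lies in no bag, so the decomposition is invalid.

No — edge (e,d) lies in no bag.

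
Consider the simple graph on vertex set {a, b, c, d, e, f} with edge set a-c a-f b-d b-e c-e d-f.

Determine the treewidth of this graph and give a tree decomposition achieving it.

Each bag holds 3 vertices, so the decomposition has width 2, which upper-bounds the treewidth. The edges f–a–c–e–b–d–f form a cycle, so G is not a tree and its treewidth is at least 2. The upper and lower bounds meet at 2, so that is the treewidth.

Treewidth 2.
One such decomposition:
Bags: B1 = {a, c, f}  B2 = {c, e, f}  B3 = {b, e, f}  B4 = {b, d, f}
Tree: B1–B2, B2–B3, B3–B4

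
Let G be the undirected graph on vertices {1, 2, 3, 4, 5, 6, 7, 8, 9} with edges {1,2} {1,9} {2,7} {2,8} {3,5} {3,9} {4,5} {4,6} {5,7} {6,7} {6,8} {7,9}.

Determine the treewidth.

A width-3 tree decomposition is:
Bags: B1 = {1, 2, 6, 8}  B2 = {1, 2, 6, 7}  B3 = {1, 6, 7, 9}  B4 = {4, 6, 7, 9}  B5 = {4, 5, 7, 9}  B6 = {3, 4, 5, 9}
Tree: B1–B2, B2–B3, B3–B4, B4–B5, B5–B6
The largest bag has 4 vertices, giving width 3; this decomposition certifies tw(G) ≤ 3. For the lower bound: the 4 vertex sets {1,2,8}, {6}, {7}, {3,4,5,9} are disjoint, each induces a connected subgraph, and every pair is joined by at least one edge of G. Contracting each set to a single vertex therefore yields K_{4} as a minor, and since treewidth is minor-monotone, tw(G) ≥ tw(K_{4}) = 3. The upper and lower bounds meet at 3, so that is the treewidth.

3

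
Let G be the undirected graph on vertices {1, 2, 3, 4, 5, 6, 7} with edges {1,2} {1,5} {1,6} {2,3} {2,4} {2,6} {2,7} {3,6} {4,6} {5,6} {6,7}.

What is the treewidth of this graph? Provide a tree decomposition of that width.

Treewidth 2.
Bags: B1 = {1, 2, 6}  B2 = {2, 4, 6}  B3 = {2, 6, 7}  B4 = {1, 5, 6}  B5 = {2, 3, 6}
Tree: B1–B2, B2–B3, B1–B4, B1–B5

Each bag holds 3 vertices, so the decomposition has width 2, which upper-bounds the treewidth. On the other hand G contains the 3-clique {1, 2, 6}. A clique must lie in a single bag of any decomposition, so no decomposition can have width below 2. Hence tw(G) = 2 exactly.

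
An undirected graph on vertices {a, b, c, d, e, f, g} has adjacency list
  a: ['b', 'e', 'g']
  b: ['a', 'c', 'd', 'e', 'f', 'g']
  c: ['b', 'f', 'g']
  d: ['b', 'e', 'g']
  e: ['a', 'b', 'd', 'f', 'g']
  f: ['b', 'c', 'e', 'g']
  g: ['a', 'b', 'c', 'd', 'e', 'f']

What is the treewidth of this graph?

3

A width-3 tree decomposition is:
Bags: B1 = {b, e, f, g}  B2 = {a, b, e, g}  B3 = {b, c, f, g}  B4 = {b, d, e, g}
Tree: B1–B2, B1–B3, B1–B4
Every bag has size at most 4, so the width is 4 − 1 = 3 and tw(G) ≤ 3. Conversely, {b, d, e, g} is a clique of size 4, and the vertices of any clique must share a bag in every tree decomposition; so some bag has ≥ 4 vertices and tw(G) ≥ 3. Hence tw(G) = 3 exactly.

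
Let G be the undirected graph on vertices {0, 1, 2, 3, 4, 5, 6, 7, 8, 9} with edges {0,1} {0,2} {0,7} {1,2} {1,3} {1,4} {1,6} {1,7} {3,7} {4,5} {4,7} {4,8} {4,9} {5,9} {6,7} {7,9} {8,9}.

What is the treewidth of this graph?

2

A width-2 tree decomposition is:
Bags: B1 = {0, 1, 7}  B2 = {1, 6, 7}  B3 = {1, 3, 7}  B4 = {1, 4, 7}  B5 = {0, 1, 2}  B6 = {4, 7, 9}  B7 = {4, 5, 9}  B8 = {4, 8, 9}
Tree: B1–B2, B2–B3, B1–B4, B1–B5, B4–B6, B6–B7, B6–B8
Each bag holds 3 vertices, so the decomposition has width 2, which upper-bounds the treewidth. For the lower bound, the 3 vertices {4, 8, 9} are pairwise adjacent, and any tree decomposition puts a clique entirely inside one bag — forcing width ≥ 2. Hence tw(G) = 2 exactly.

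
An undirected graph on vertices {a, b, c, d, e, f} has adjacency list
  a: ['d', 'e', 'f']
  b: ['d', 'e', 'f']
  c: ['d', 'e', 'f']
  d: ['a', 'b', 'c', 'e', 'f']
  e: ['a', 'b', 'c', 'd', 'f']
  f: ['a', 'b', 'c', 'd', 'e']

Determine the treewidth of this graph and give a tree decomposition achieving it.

Each bag holds 4 vertices, so the decomposition has width 3, which upper-bounds the treewidth. Conversely, {c, d, e, f} is a clique of size 4, and the vertices of any clique must share a bag in every tree decomposition; so some bag has ≥ 4 vertices and tw(G) ≥ 3. Therefore the treewidth is 3.

Treewidth 3.
One such decomposition:
Bags: B1 = {a, d, e, f}  B2 = {b, d, e, f}  B3 = {c, d, e, f}
Tree: B1–B2, B1–B3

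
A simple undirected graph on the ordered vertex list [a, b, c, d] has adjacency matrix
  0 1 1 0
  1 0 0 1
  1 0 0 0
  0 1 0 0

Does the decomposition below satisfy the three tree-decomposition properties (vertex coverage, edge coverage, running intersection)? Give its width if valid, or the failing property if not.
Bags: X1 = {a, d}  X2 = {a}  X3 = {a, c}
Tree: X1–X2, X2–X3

No — vertex b appears in no bag.

A tree decomposition must satisfy three properties: every vertex lies in some bag; for every edge, both endpoints lie together in some bag; and for every vertex, the bags containing it form a connected subtree. Here vertex b appears in no bag, so the decomposition is invalid.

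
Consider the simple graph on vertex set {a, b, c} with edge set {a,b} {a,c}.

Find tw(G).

A width-1 tree decomposition is:
Bags: B1 = {a, c}  B2 = {a, b}
Tree: B1–B2
Every bag has size at most 2, so the width is 2 − 1 = 1 and tw(G) ≤ 1. Since G has at least one edge (e.g. a–c), it is not an edgeless graph, so tw(G) ≥ 1. Hence tw(G) = 1 exactly.

1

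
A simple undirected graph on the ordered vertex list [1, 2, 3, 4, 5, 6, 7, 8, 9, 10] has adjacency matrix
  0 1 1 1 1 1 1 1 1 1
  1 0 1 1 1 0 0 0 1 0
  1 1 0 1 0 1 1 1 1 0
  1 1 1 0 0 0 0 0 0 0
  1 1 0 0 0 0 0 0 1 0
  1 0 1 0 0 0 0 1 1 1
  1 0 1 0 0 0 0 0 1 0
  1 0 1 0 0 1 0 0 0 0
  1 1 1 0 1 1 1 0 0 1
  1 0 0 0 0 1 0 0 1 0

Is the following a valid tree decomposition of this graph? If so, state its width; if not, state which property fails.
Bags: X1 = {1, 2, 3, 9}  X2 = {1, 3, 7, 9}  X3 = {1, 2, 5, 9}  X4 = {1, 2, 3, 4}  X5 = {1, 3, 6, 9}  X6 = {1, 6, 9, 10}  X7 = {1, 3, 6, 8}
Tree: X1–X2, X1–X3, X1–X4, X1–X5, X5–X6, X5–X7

Yes; width 3.

Every vertex of G appears in some bag (union = {1, 2, 3, 4, 5, 6, 7, 8, 9, 10}); every edge is covered by a bag; and for each vertex v the set of bags containing v is connected in the bag tree. The decomposition is therefore valid. The largest bag has 4 vertices, so the width is 3.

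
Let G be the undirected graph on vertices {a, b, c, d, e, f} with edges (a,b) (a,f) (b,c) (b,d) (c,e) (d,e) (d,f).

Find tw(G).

2

A width-2 tree decomposition is:
Bags: B1 = {a, d, f}  B2 = {a, b, d}  B3 = {b, d, e}  B4 = {b, c, e}
Tree: B1–B2, B2–B3, B3–B4
Every bag has size at most 3, so the width is 3 − 1 = 2 and tw(G) ≤ 2. For the lower bound, G contains the cycle f–a–b–d–f, so G is not a forest; only forests have treewidth ≤ 1, hence tw(G) ≥ 2. The upper and lower bounds meet at 2, so that is the treewidth.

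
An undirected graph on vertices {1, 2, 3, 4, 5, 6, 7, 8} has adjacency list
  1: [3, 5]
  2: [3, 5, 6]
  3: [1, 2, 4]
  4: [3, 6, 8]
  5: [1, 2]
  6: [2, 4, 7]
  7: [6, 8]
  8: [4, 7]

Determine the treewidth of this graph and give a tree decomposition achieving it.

Each bag holds 3 vertices, so the decomposition has width 2, which upper-bounds the treewidth. Since 5–1–3–2–5 is a cycle in G, G is not acyclic. Forests are exactly the graphs of treewidth ≤ 1, so tw(G) ≥ 2. Therefore the treewidth is 2.

Treewidth 2.
One such decomposition:
Bags: B1 = {1, 2, 5}  B2 = {1, 2, 3}  B3 = {2, 3, 6}  B4 = {3, 4, 6}  B5 = {4, 6, 7}  B6 = {4, 7, 8}
Tree: B1–B2, B2–B3, B3–B4, B4–B5, B5–B6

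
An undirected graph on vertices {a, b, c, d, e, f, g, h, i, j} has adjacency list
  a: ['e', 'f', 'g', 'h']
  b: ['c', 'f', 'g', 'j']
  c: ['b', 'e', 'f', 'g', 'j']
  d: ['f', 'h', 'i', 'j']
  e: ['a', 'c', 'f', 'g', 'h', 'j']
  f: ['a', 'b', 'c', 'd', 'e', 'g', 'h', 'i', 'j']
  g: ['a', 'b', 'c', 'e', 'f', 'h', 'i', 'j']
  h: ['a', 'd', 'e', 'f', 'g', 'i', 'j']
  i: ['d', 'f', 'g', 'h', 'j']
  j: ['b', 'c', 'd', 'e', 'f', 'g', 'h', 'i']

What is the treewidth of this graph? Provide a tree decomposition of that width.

Treewidth 4.
One optimal decomposition is:
Bags: B1 = {f, g, h, i, j}  B2 = {e, f, g, h, j}  B3 = {d, f, h, i, j}  B4 = {c, e, f, g, j}  B5 = {b, c, f, g, j}  B6 = {a, e, f, g, h}
Tree: B1–B2, B1–B3, B2–B4, B4–B5, B2–B6

The largest bag has 5 vertices, giving width 4; this decomposition certifies tw(G) ≤ 4. For the lower bound, the 5 vertices {d, f, h, i, j} are pairwise adjacent, and any tree decomposition puts a clique entirely inside one bag — forcing width ≥ 4. Hence tw(G) = 4 exactly.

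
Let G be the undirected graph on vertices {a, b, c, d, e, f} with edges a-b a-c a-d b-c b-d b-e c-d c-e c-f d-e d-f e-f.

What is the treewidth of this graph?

3

A width-3 tree decomposition is:
Bags: B1 = {b, c, d, e}  B2 = {c, d, e, f}  B3 = {a, b, c, d}
Tree: B1–B2, B1–B3
Each bag holds 4 vertices, so the decomposition has width 3, which upper-bounds the treewidth. Conversely, {c, d, e, f} is a clique of size 4, and the vertices of any clique must share a bag in every tree decomposition; so some bag has ≥ 4 vertices and tw(G) ≥ 3. Therefore the treewidth is 3.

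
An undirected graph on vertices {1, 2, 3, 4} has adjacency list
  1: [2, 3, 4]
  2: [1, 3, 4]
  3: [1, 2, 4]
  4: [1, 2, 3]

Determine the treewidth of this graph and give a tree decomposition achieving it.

With just one bag of size 4, the width is 4 − 1 = 3, so tw(G) ≤ 3. Conversely, {1, 2, 3, 4} is a clique of size 4, and the vertices of any clique must share a bag in every tree decomposition; so some bag has ≥ 4 vertices and tw(G) ≥ 3. Therefore the treewidth is 3.

Treewidth 3.
One such decomposition:
Bags: B1 = {1, 2, 3, 4}
Tree: (single bag)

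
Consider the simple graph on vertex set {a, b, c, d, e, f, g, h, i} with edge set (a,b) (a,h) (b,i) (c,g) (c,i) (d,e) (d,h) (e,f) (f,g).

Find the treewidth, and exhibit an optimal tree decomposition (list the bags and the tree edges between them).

Every bag has size at most 3, so the width is 3 − 1 = 2 and tw(G) ≤ 2. Since a–b–i–c–g–f–e–d–h–a is a cycle in G, G is not acyclic. Forests are exactly the graphs of treewidth ≤ 1, so tw(G) ≥ 2. Therefore the treewidth is 2.

Treewidth 2.
One optimal decomposition is:
Bags: B1 = {a, b, i}  B2 = {a, c, i}  B3 = {a, c, g}  B4 = {a, f, g}  B5 = {a, e, f}  B6 = {a, d, e}  B7 = {a, d, h}
Tree: B1–B2, B2–B3, B3–B4, B4–B5, B5–B6, B6–B7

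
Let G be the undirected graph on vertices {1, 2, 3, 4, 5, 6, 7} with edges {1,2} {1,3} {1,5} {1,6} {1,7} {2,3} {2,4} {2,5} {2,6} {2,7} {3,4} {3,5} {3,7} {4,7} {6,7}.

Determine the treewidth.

3

A width-3 tree decomposition is:
Bags: B1 = {1, 2, 6, 7}  B2 = {1, 2, 3, 7}  B3 = {2, 3, 4, 7}  B4 = {1, 2, 3, 5}
Tree: B1–B2, B2–B3, B2–B4
Every bag has size at most 4, so the width is 4 − 1 = 3 and tw(G) ≤ 3. Conversely, {1, 2, 3, 5} is a clique of size 4, and the vertices of any clique must share a bag in every tree decomposition; so some bag has ≥ 4 vertices and tw(G) ≥ 3. Combining the bounds, tw(G) = 3.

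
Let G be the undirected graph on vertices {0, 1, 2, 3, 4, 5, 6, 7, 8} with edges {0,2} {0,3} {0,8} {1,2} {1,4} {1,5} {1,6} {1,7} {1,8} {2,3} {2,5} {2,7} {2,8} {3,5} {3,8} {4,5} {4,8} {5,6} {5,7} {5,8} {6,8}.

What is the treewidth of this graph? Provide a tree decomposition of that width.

The largest bag has 4 vertices, giving width 3; this decomposition certifies tw(G) ≤ 3. Conversely, {0, 2, 3, 8} is a clique of size 4, and the vertices of any clique must share a bag in every tree decomposition; so some bag has ≥ 4 vertices and tw(G) ≥ 3. Hence tw(G) = 3 exactly.

Treewidth 3.
One such decomposition:
Bags: B1 = {1, 2, 5, 8}  B2 = {2, 3, 5, 8}  B3 = {1, 4, 5, 8}  B4 = {1, 5, 6, 8}  B5 = {1, 2, 5, 7}  B6 = {0, 2, 3, 8}
Tree: B1–B2, B1–B3, B1–B4, B1–B5, B2–B6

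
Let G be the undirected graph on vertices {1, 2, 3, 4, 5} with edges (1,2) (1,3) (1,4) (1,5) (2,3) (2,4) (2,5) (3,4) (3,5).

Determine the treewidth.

3

A width-3 tree decomposition is:
Bags: B1 = {1, 2, 3, 5}  B2 = {1, 2, 3, 4}
Tree: B1–B2
Every bag has size at most 4, so the width is 4 − 1 = 3 and tw(G) ≤ 3. On the other hand G contains the 4-clique {1, 2, 3, 4}. A clique must lie in a single bag of any decomposition, so no decomposition can have width below 3. Combining the bounds, tw(G) = 3.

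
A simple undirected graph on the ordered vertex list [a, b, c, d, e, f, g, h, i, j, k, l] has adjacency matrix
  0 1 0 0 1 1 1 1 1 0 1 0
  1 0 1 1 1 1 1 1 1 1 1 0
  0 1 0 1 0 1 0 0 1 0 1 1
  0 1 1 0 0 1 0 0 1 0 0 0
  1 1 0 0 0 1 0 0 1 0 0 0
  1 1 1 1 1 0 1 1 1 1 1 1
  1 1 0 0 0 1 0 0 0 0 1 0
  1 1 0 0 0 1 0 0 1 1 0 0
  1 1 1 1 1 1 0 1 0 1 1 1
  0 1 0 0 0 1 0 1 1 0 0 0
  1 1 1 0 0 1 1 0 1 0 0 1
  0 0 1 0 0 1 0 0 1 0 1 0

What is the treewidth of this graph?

4

A width-4 tree decomposition is:
Bags: B1 = {a, b, f, i, k}  B2 = {b, c, f, i, k}  B3 = {a, b, f, h, i}  B4 = {b, f, h, i, j}  B5 = {b, c, d, f, i}  B6 = {a, b, f, g, k}  B7 = {c, f, i, k, l}  B8 = {a, b, e, f, i}
Tree: B1–B2, B1–B3, B3–B4, B2–B5, B1–B6, B2–B7, B1–B8
Every bag has size at most 5, so the width is 5 − 1 = 4 and tw(G) ≤ 4. Conversely, {c, f, i, k, l} is a clique of size 5, and the vertices of any clique must share a bag in every tree decomposition; so some bag has ≥ 5 vertices and tw(G) ≥ 4. Combining the bounds, tw(G) = 4.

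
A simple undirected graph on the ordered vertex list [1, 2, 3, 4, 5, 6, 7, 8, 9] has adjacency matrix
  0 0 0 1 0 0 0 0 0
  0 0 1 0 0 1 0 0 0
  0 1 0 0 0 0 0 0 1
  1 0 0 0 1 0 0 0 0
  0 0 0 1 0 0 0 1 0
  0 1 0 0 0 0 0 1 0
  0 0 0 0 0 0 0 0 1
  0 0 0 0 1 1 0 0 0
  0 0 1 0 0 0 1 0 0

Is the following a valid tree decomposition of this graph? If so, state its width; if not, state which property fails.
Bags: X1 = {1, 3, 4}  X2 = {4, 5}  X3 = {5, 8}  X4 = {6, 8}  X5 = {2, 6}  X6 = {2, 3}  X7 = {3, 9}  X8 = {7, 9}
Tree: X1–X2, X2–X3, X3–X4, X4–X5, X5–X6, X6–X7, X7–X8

A tree decomposition must satisfy three properties: every vertex lies in some bag; for every edge, both endpoints lie together in some bag; and for every vertex, the bags containing it form a connected subtree. Here bags containing vertex 3 are not connected in the tree, so the decomposition is invalid.

No — bags containing vertex 3 are not connected in the tree.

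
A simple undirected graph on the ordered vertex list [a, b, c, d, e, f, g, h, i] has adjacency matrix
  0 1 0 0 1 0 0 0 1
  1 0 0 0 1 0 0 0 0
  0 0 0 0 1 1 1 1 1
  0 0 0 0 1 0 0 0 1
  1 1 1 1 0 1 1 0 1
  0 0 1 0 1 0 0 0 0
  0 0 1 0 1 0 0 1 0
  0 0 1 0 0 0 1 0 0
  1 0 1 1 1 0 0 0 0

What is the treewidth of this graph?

2

A width-2 tree decomposition is:
Bags: B1 = {d, e, i}  B2 = {c, e, i}  B3 = {c, e, g}  B4 = {c, e, f}  B5 = {c, g, h}  B6 = {a, e, i}  B7 = {a, b, e}
Tree: B1–B2, B2–B3, B3–B4, B3–B5, B2–B6, B6–B7
The largest bag has 3 vertices, giving width 2; this decomposition certifies tw(G) ≤ 2. Conversely, {c, e, g} is a clique of size 3, and the vertices of any clique must share a bag in every tree decomposition; so some bag has ≥ 3 vertices and tw(G) ≥ 2. Hence tw(G) = 2 exactly.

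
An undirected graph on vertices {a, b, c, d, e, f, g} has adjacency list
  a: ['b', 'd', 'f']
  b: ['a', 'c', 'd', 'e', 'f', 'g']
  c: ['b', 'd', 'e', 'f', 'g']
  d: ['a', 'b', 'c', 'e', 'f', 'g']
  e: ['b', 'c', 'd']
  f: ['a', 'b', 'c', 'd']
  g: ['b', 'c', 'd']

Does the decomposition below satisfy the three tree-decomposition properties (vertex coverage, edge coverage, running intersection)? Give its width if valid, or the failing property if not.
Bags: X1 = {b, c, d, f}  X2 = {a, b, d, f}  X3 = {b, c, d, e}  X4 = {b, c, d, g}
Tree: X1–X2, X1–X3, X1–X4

Every vertex of G appears in some bag (union = {a, b, c, d, e, f, g}); every edge is covered by a bag; and for each vertex v the set of bags containing v is connected in the bag tree. The decomposition is therefore valid. The largest bag has 4 vertices, so the width is 3.

Yes; width 3.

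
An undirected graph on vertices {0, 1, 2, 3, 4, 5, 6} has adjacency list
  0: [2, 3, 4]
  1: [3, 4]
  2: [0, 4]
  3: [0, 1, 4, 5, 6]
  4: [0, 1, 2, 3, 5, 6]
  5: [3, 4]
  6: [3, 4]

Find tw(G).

A width-2 tree decomposition is:
Bags: B1 = {3, 4, 5}  B2 = {0, 3, 4}  B3 = {3, 4, 6}  B4 = {1, 3, 4}  B5 = {0, 2, 4}
Tree: B1–B2, B2–B3, B2–B4, B2–B5
Every bag has size at most 3, so the width is 3 − 1 = 2 and tw(G) ≤ 2. Conversely, {0, 2, 4} is a clique of size 3, and the vertices of any clique must share a bag in every tree decomposition; so some bag has ≥ 3 vertices and tw(G) ≥ 2. Combining the bounds, tw(G) = 2.

2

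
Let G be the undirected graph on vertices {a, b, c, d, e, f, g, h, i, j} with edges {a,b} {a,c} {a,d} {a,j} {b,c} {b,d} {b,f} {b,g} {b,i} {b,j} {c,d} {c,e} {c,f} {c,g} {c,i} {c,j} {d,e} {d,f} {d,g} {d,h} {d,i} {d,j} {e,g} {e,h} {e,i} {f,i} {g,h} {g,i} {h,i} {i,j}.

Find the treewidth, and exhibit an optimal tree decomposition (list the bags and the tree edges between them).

Treewidth 4.
One optimal decomposition is:
Bags: B1 = {c, d, e, g, i}  B2 = {b, c, d, g, i}  B3 = {b, c, d, i, j}  B4 = {b, c, d, f, i}  B5 = {d, e, g, h, i}  B6 = {a, b, c, d, j}
Tree: B1–B2, B2–B3, B3–B4, B1–B5, B3–B6

The largest bag has 5 vertices, giving width 4; this decomposition certifies tw(G) ≤ 4. On the other hand G contains the 5-clique {a, b, c, d, j}. A clique must lie in a single bag of any decomposition, so no decomposition can have width below 4. The upper and lower bounds meet at 4, so that is the treewidth.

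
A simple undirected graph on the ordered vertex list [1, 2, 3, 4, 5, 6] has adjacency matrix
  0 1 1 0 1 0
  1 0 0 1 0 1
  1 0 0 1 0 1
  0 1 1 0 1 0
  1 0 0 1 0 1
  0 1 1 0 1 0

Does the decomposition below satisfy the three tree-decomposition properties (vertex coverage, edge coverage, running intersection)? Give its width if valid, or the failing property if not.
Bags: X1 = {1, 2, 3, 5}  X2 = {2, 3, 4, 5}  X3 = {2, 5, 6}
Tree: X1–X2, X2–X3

A tree decomposition must satisfy three properties: every vertex lies in some bag; for every edge, both endpoints lie together in some bag; and for every vertex, the bags containing it form a connected subtree. Here edge (3,6) lies in no bag, so the decomposition is invalid.

No — edge (3,6) lies in no bag.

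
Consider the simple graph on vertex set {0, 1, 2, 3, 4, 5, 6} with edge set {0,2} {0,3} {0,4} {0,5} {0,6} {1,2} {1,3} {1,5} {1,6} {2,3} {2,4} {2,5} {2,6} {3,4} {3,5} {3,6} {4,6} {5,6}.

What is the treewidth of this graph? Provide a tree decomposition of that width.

Treewidth 4.
One optimal decomposition is:
Bags: B1 = {0, 2, 3, 4, 6}  B2 = {0, 2, 3, 5, 6}  B3 = {1, 2, 3, 5, 6}
Tree: B1–B2, B2–B3

Each bag holds 5 vertices, so the decomposition has width 4, which upper-bounds the treewidth. On the other hand G contains the 5-clique {0, 2, 3, 4, 6}. A clique must lie in a single bag of any decomposition, so no decomposition can have width below 4. Therefore the treewidth is 4.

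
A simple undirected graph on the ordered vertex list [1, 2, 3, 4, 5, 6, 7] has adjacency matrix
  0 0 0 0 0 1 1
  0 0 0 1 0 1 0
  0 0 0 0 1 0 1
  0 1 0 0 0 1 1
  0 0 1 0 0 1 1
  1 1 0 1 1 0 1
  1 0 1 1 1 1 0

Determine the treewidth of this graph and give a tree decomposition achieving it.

The largest bag has 3 vertices, giving width 2; this decomposition certifies tw(G) ≤ 2. For the lower bound, the 3 vertices {3, 5, 7} are pairwise adjacent, and any tree decomposition puts a clique entirely inside one bag — forcing width ≥ 2. Therefore the treewidth is 2.

Treewidth 2.
One optimal decomposition is:
Bags: B1 = {5, 6, 7}  B2 = {4, 6, 7}  B3 = {3, 5, 7}  B4 = {1, 6, 7}  B5 = {2, 4, 6}
Tree: B1–B2, B1–B3, B2–B4, B2–B5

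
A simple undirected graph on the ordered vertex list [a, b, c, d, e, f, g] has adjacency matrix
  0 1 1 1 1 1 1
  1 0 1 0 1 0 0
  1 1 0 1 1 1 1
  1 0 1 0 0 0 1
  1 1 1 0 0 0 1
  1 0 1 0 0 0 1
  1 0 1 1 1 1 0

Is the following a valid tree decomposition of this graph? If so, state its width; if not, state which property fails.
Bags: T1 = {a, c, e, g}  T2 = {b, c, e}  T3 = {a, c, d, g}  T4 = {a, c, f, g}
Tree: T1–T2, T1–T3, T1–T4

No — edge (a,b) lies in no bag.

A tree decomposition must satisfy three properties: every vertex lies in some bag; for every edge, both endpoints lie together in some bag; and for every vertex, the bags containing it form a connected subtree. Here edge (a,b) lies in no bag, so the decomposition is invalid.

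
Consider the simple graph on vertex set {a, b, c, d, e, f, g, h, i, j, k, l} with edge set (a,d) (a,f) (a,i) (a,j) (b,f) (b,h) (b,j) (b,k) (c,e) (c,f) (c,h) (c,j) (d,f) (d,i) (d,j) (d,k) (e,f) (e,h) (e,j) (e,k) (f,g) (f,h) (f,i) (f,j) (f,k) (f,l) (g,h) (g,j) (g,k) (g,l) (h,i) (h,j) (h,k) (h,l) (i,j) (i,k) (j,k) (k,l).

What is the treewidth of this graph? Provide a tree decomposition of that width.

Each bag holds 5 vertices, so the decomposition has width 4, which upper-bounds the treewidth. Conversely, {a, d, f, i, j} is a clique of size 5, and the vertices of any clique must share a bag in every tree decomposition; so some bag has ≥ 5 vertices and tw(G) ≥ 4. The upper and lower bounds meet at 4, so that is the treewidth.

Treewidth 4.
One such decomposition:
Bags: B1 = {e, f, h, j, k}  B2 = {c, e, f, h, j}  B3 = {b, f, h, j, k}  B4 = {f, h, i, j, k}  B5 = {f, g, h, j, k}  B6 = {f, g, h, k, l}  B7 = {d, f, i, j, k}  B8 = {a, d, f, i, j}
Tree: B1–B2, B1–B3, B1–B4, B3–B5, B5–B6, B4–B7, B7–B8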